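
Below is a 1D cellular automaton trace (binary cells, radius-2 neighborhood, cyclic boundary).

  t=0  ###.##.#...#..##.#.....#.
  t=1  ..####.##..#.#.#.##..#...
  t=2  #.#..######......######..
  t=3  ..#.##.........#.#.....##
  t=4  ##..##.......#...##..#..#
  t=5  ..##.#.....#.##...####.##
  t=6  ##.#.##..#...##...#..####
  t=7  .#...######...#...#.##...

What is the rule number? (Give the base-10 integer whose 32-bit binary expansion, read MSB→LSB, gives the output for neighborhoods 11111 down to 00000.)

  [31] ##### => .  t=2,i=7
  [30] ####. => .  t=1,i=4
  [29] ###.# => #  t=0,i=2
  [28] ###.. => .  t=2,i=10
  [27] ##.## => #  t=0,i=3
  [26] ##.#. => .  t=0,i=6
  [25] ##..# => #  t=1,i=9
  [24] ##... => .  t=2,i=11
  [23] #.### => .  t=0,i=0
  [22] #.##. => #  t=0,i=4
  [21] #.#.# => .  t=1,i=13
  [20] #.#.. => #  t=0,i=7
  [19] #..## => #  t=0,i=13
  [18] #..#. => #  t=1,i=10
  [17] #...# => .  t=0,i=9
  [16] #.... => .  t=0,i=19
  [15] .#### => .  t=1,i=3
  [14] .###. => .  t=0,i=1
  [13] .##.# => #  t=0,i=5
  [12] .##.. => #  t=1,i=8
  [11] .#.## => .  t=0,i=24
  [10] .#.#. => .  t=1,i=12
  [9] .#..# => .  t=0,i=12
  [8] .#... => #  t=0,i=8
  [7] ..### => #  t=1,i=2
  [6] ..##. => .  t=0,i=14
  [5] ..#.# => .  t=0,i=23
  [4] ..#.. => #  t=0,i=11
  [3] ...## => .  t=1,i=1
  [2] ...#. => .  t=0,i=10
  [1] ....# => #  t=0,i=21
  [0] ..... => .  t=0,i=20
  bits 00101010010111000011000110010010 = 710685074

710685074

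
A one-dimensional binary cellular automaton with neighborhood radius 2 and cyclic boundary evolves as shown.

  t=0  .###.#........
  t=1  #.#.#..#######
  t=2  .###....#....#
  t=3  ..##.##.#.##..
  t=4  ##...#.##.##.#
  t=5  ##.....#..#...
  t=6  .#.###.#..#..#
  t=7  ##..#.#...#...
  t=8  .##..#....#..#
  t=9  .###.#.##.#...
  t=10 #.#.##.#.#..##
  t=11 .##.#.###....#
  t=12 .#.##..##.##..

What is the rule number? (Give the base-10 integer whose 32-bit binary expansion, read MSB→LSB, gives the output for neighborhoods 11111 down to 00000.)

  ##### -> .   bit 31 = 0  t=1,i=9
  ####. -> #   bit 30 = 1  t=1,i=13
  ###.# -> .   bit 29 = 0  t=0,i=3
  ###.. -> #   bit 28 = 1  t=2,i=3
  ##.## -> .   bit 27 = 0  t=3,i=4
  ##.#. -> #   bit 26 = 1  t=0,i=4
  ##..# -> #   bit 25 = 1  t=7,i=2
  ##... -> .   bit 24 = 0  t=2,i=4
  #.### -> .   bit 23 = 0  t=2,i=1
  #.##. -> #   bit 22 = 1  t=3,i=5
  #.#.# -> #   bit 21 = 1  t=1,i=2
  #.#.. -> .   bit 20 = 0  t=0,i=5
  #..## -> .   bit 19 = 0  t=1,i=6
  #..#. -> .   bit 18 = 0  t=5,i=9
  #...# -> .   bit 17 = 0  t=4,i=3
  #.... -> #   bit 16 = 1  t=0,i=7
  .#### -> #   bit 15 = 1  t=1,i=8
  .###. -> #   bit 14 = 1  t=0,i=2
  .##.# -> .   bit 13 = 0  t=3,i=3
  .##.. -> #   bit 12 = 1  t=3,i=11
  .#.## -> .   bit 11 = 0  t=2,i=0
  .#.#. -> #   bit 10 = 1  t=1,i=3
  .#..# -> .   bit 9 = 0  t=1,i=5
  .#... -> .   bit 8 = 0  t=0,i=6
  ..### -> .   bit 7 = 0  t=0,i=1
  ..##. -> .   bit 6 = 0  t=3,i=2
  ..#.# -> .   bit 5 = 0  t=2,i=13
  ..#.. -> #   bit 4 = 1  t=2,i=8
  ...## -> #   bit 3 = 1  t=0,i=0
  ...#. -> .   bit 2 = 0  t=2,i=7
  ....# -> #   bit 1 = 1  t=0,i=13
  ..... -> #   bit 0 = 1  t=0,i=8
  bits 01010110011000011101010000011011 = 1449251867

1449251867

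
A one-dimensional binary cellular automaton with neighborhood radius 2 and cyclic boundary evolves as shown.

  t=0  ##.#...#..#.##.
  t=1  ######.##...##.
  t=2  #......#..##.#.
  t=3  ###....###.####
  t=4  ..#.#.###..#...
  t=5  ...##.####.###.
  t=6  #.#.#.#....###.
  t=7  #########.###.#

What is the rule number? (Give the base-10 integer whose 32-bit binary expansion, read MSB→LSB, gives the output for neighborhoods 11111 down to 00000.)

  #####|.  b31=0 t=1,i=2
  ####.|.  b30=0 t=1,i=4
  ###.#|.  b29=0 t=1,i=5
  ###..|#  b28=1 t=3,i=2
  ##.##|.  b27=0 t=0,i=14
  ##.#.|#  b26=1 t=0,i=2
  ##..#|#  b25=1 t=4,i=9
  ##...|.  b24=0 t=1,i=9
  #.###|#  b23=1 t=1,i=0
  #.##.|#  b22=1 t=0,i=0
  #.#.#|#  b21=1 t=2,i=13
  #.#..|#  b20=1 t=0,i=3
  #..##|#  b19=1 t=2,i=9
  #..#.|.  b18=0 t=0,i=9
  #...#|#  b17=1 t=0,i=5
  #....|#  b16=1 t=2,i=2
  .####|.  b15=0 t=1,i=1
  .###.|#  b14=1 t=3,i=8
  .##.#|#  b13=1 t=0,i=1
  .##..|.  b12=0 t=1,i=8
  .#.##|.  b11=0 t=0,i=11
  .#.#.|#  b10=1 t=2,i=14
  .#..#|#  b9=1 t=0,i=8
  .#...|#  b8=1 t=0,i=4
  ..###|#  b7=1 t=3,i=7
  ..##.|.  b6=0 t=1,i=12
  ..#.#|.  b5=0 t=0,i=10
  ..#..|#  b4=1 t=0,i=7
  ...##|#  b3=1 t=1,i=11
  ...#.|.  b2=0 t=0,i=6
  ....#|.  b1=0 t=2,i=5
  .....|.  b0=0 t=2,i=3
  bits 00010110111110110110011110011000 = 385574808

385574808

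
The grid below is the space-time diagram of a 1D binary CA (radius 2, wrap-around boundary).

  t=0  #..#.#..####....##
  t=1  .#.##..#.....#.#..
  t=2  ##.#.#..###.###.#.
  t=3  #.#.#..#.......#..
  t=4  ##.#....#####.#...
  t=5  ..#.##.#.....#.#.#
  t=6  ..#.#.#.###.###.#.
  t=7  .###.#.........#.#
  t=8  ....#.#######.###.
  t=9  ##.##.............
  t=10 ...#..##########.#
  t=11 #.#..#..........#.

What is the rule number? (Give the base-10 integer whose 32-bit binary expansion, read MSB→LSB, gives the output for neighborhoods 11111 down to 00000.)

  #####|.  b31=0 t=4,i=10
  ####.|.  b30=0 t=0,i=10
  ###.#|.  b29=0 t=2,i=10
  ###..|.  b28=0 t=0,i=0
  ##.##|.  b27=0 t=2,i=11
  ##.#.|#  b26=1 t=2,i=2
  ##..#|#  b25=1 t=0,i=1
  ##...|.  b24=0 t=0,i=12
  #.###|.  b23=0 t=2,i=12
  #.##.|#  b22=1 t=1,i=3
  #.#.#|.  b21=0 t=2,i=3
  #.#..|.  b20=0 t=0,i=5
  #..##|#  b19=1 t=0,i=7
  #..#.|.  b18=0 t=0,i=2
  #...#|.  b17=0 t=1,i=17
  #....|#  b16=1 t=0,i=13
  .####|.  b15=0 t=0,i=9
  .###.|.  b14=0 t=0,i=17
  .##.#|.  b13=0 t=2,i=1
  .##..|.  b12=0 t=1,i=4
  .#.##|.  b11=0 t=1,i=2
  .#.#.|#  b10=1 t=0,i=4
  .#..#|.  b9=0 t=0,i=6
  .#...|#  b8=1 t=1,i=8
  ..###|.  b7=0 t=0,i=8
  ..##.|.  b6=0 t=4,i=0
  ..#.#|#  b5=1 t=0,i=3
  ..#..|.  b4=0 t=1,i=7
  ...##|#  b3=1 t=0,i=15
  ...#.|#  b2=1 t=1,i=0
  ....#|.  b1=0 t=0,i=14
  .....|#  b0=1 t=1,i=10
  bits 00000110010010010000010100101101 = 105448749

105448749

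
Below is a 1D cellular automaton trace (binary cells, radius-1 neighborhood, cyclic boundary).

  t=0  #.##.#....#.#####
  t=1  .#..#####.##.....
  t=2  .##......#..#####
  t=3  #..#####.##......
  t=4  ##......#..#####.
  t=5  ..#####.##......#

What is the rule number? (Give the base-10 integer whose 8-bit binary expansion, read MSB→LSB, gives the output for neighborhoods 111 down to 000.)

53

  [7] ### => .  t=0,i=13
  [6] ##. => .  t=0,i=0
  [5] #.# => #  t=0,i=1
  [4] #.. => #  t=0,i=6
  [3] .## => .  t=0,i=2
  [2] .#. => #  t=0,i=5
  [1] ..# => .  t=0,i=9
  [0] ... => #  t=0,i=7
  bits 00110101 = 53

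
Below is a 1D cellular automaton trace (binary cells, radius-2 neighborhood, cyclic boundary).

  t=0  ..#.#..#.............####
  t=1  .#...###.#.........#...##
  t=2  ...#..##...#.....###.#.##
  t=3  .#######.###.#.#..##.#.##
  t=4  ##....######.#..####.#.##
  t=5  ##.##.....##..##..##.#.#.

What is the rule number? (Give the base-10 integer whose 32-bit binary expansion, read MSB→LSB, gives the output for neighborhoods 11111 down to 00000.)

2028958294

  ##### -> .   bit 31 = 0  t=3,i=3
  ####. -> #   bit 30 = 1  t=0,i=23
  ###.# -> #   bit 29 = 1  t=1,i=7
  ###.. -> #   bit 28 = 1  t=0,i=24
  ##.## -> #   bit 27 = 1  t=3,i=0
  ##.#. -> .   bit 26 = 0  t=1,i=0
  ##..# -> .   bit 25 = 0  t=0,i=0
  ##... -> .   bit 24 = 0  t=2,i=0
  #.### -> #   bit 23 = 1  t=3,i=1
  #.##. -> #   bit 22 = 1  t=2,i=23
  #.#.# -> #   bit 21 = 1  t=2,i=21
  #.#.. -> .   bit 20 = 0  t=0,i=4
  #..## -> #   bit 19 = 1  t=2,i=5
  #..#. -> #   bit 18 = 1  t=0,i=1
  #...# -> #   bit 17 = 1  t=1,i=3
  #.... -> #   bit 16 = 1  t=0,i=9
  .#### -> .   bit 15 = 0  t=0,i=22
  .###. -> #   bit 14 = 1  t=1,i=6
  .##.# -> #   bit 13 = 1  t=1,i=24
  .##.. -> #   bit 12 = 1  t=2,i=7
  .#.## -> .   bit 11 = 0  t=2,i=22
  .#.#. -> .   bit 10 = 0  t=0,i=3
  .#..# -> #   bit 9 = 1  t=0,i=5
  .#... -> .   bit 8 = 0  t=0,i=8
  ..### -> .   bit 7 = 0  t=0,i=21
  ..##. -> #   bit 6 = 1  t=1,i=23
  ..#.# -> .   bit 5 = 0  t=0,i=2
  ..#.. -> #   bit 4 = 1  t=0,i=7
  ...## -> .   bit 3 = 0  t=0,i=20
  ...#. -> #   bit 2 = 1  t=1,i=18
  ....# -> #   bit 1 = 1  t=0,i=19
  ..... -> .   bit 0 = 0  t=0,i=10
  bits 01111000111011110111001001010110 = 2028958294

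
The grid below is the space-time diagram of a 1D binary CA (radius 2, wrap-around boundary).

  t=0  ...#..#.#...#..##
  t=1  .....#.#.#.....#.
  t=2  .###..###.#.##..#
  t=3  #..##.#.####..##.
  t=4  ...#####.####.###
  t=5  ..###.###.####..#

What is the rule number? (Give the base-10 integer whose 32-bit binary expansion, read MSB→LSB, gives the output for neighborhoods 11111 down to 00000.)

2116333003

  [31] ##### => .  t=4,i=5
  [30] ####. => #  t=3,i=10
  [29] ###.# => #  t=2,i=8
  [28] ###.. => #  t=2,i=3
  [27] ##.## => #  t=4,i=8
  [26] ##.#. => #  t=2,i=9
  [25] ##..# => #  t=2,i=4
  [24] ##... => .  t=0,i=0
  [23] #.### => .  t=2,i=1
  [22] #.##. => .  t=2,i=12
  [21] #.#.# => #  t=1,i=7
  [20] #.#.. => .  t=0,i=8
  [19] #..## => .  t=0,i=14
  [18] #..#. => #  t=0,i=5
  [17] #...# => .  t=0,i=1
  [16] #.... => .  t=1,i=0
  [15] .#### => #  t=3,i=9
  [14] .###. => .  t=2,i=2
  [13] .##.# => #  t=3,i=4
  [12] .##.. => .  t=0,i=16
  [11] .#.## => #  t=2,i=0
  [10] .#.#. => #  t=0,i=7
  [9] .#..# => .  t=0,i=4
  [8] .#... => #  t=0,i=9
  [7] ..### => #  t=2,i=6
  [6] ..##. => #  t=0,i=15
  [5] ..#.# => .  t=0,i=6
  [4] ..#.. => .  t=0,i=3
  [3] ...## => #  t=4,i=2
  [2] ...#. => .  t=0,i=2
  [1] ....# => #  t=1,i=3
  [0] ..... => #  t=1,i=1
  bits 01111110001001001010110111001011 = 2116333003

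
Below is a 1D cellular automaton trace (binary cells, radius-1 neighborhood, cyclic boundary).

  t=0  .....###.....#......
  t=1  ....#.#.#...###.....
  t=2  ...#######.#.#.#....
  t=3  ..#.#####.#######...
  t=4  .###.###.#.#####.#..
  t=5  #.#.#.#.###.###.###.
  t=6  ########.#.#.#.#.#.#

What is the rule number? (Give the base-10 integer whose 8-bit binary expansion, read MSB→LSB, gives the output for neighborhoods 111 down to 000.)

  ### -> #   bit 7 = 1  t=0,i=6
  ##. -> .   bit 6 = 0  t=0,i=7
  #.# -> #   bit 5 = 1  t=1,i=5
  #.. -> #   bit 4 = 1  t=0,i=8
  .## -> .   bit 3 = 0  t=0,i=5
  .#. -> #   bit 2 = 1  t=0,i=13
  ..# -> #   bit 1 = 1  t=0,i=4
  ... -> .   bit 0 = 0  t=0,i=0
  bits 10110110 = 182

182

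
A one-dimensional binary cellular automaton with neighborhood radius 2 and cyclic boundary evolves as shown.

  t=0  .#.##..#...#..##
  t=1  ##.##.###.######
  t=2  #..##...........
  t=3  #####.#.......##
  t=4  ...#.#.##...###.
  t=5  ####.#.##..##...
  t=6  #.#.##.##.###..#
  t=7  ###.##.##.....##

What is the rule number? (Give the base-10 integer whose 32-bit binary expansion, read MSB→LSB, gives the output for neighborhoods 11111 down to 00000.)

  #####|.  b31=0 t=1,i=12
  ####.|#  b30=1 t=1,i=0
  ###.#|.  b29=0 t=1,i=1
  ###..|.  b28=0 t=4,i=14
  ##.##|.  b27=0 t=1,i=2
  ##.#.|#  b26=1 t=0,i=0
  ##..#|.  b25=0 t=0,i=5
  ##...|.  b24=0 t=2,i=5
  #.###|.  b23=0 t=1,i=6
  #.##.|#  b22=1 t=0,i=3
  #.#.#|#  b21=1 t=0,i=1
  #.#..|.  b20=0 t=3,i=6
  #..##|#  b19=1 t=0,i=13
  #..#.|#  b18=1 t=0,i=6
  #...#|.  b17=0 t=0,i=9
  #....|#  b16=1 t=2,i=6
  .####|.  b15=0 t=1,i=11
  .###.|.  b14=0 t=1,i=7
  .##.#|#  b13=1 t=0,i=15
  .##..|#  b12=1 t=0,i=4
  .#.##|.  b11=0 t=0,i=2
  .#.#.|.  b10=0 t=4,i=4
  .#..#|#  b9=1 t=0,i=12
  .#...|#  b8=1 t=0,i=8
  ..###|#  b7=1 t=3,i=14
  ..##.|#  b6=1 t=0,i=14
  ..#.#|#  b5=1 t=4,i=3
  ..#..|#  b4=1 t=0,i=7
  ...##|#  b3=1 t=3,i=13
  ...#.|#  b2=1 t=0,i=10
  ....#|#  b1=1 t=2,i=14
  .....|.  b0=0 t=2,i=7
  bits 01000100011011010011001111111110 = 1148007422

1148007422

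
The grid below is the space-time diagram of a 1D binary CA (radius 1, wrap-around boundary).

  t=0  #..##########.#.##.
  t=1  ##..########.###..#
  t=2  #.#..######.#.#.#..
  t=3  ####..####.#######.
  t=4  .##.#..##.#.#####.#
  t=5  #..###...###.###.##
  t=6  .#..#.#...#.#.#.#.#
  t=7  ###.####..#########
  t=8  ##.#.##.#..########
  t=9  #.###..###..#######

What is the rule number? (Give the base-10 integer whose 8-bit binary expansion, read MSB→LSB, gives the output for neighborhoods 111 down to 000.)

  [7] ### => #  t=0,i=4
  [6] ##. => .  t=0,i=12
  [5] #.# => #  t=0,i=13
  [4] #.. => #  t=0,i=1
  [3] .## => .  t=0,i=3
  [2] .#. => #  t=0,i=0
  [1] ..# => .  t=0,i=2
  [0] ... => .  t=5,i=7
  bits 10110100 = 180

180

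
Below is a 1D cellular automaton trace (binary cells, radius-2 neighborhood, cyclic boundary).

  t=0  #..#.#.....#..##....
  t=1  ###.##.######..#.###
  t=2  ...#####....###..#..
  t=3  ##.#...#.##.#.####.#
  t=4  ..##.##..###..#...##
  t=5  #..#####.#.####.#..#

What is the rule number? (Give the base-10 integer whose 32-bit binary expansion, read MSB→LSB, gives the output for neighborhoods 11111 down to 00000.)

517420695

  ##### -> .   bit 31 = 0  t=1,i=0
  ####. -> .   bit 30 = 0  t=1,i=1
  ###.# -> .   bit 29 = 0  t=1,i=2
  ###.. -> #   bit 28 = 1  t=1,i=12
  ##.## -> #   bit 27 = 1  t=1,i=3
  ##.#. -> #   bit 26 = 1  t=3,i=2
  ##..# -> #   bit 25 = 1  t=1,i=13
  ##... -> .   bit 24 = 0  t=0,i=16
  #.### -> #   bit 23 = 1  t=1,i=7
  #.##. -> #   bit 22 = 1  t=1,i=4
  #.#.# -> .   bit 21 = 0  t=3,i=12
  #.#.. -> #   bit 20 = 1  t=0,i=5
  #..## -> .   bit 19 = 0  t=0,i=13
  #..#. -> #   bit 18 = 1  t=0,i=2
  #...# -> #   bit 17 = 1  t=3,i=5
  #.... -> #   bit 16 = 1  t=0,i=7
  .#### -> .   bit 15 = 0  t=1,i=8
  .###. -> .   bit 14 = 0  t=2,i=13
  .##.# -> #   bit 13 = 1  t=1,i=5
  .##.. -> #   bit 12 = 1  t=0,i=15
  .#.## -> .   bit 11 = 0  t=1,i=16
  .#.#. -> #   bit 10 = 1  t=0,i=4
  .#..# -> #   bit 9 = 1  t=0,i=1
  .#... -> .   bit 8 = 0  t=0,i=6
  ..### -> #   bit 7 = 1  t=2,i=3
  ..##. -> .   bit 6 = 0  t=0,i=14
  ..#.# -> .   bit 5 = 0  t=0,i=3
  ..#.. -> #   bit 4 = 1  t=0,i=0
  ...## -> .   bit 3 = 0  t=2,i=2
  ...#. -> #   bit 2 = 1  t=0,i=10
  ....# -> #   bit 1 = 1  t=0,i=9
  ..... -> #   bit 0 = 1  t=0,i=8
  bits 00011110110101110011011010010111 = 517420695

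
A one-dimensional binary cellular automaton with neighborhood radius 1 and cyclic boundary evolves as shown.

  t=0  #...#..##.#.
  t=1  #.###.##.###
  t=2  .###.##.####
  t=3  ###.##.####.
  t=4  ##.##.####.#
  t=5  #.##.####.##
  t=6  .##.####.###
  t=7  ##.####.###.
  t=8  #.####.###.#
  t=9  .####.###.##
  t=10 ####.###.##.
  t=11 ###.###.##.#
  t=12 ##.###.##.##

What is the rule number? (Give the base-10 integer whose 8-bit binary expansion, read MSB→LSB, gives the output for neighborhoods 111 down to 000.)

  ###|#  b7=1 t=1,i=3
  ##.|.  b6=0 t=0,i=8
  #.#|#  b5=1 t=0,i=9
  #..|.  b4=0 t=0,i=1
  .##|#  b3=1 t=0,i=7
  .#.|#  b2=1 t=0,i=0
  ..#|#  b1=1 t=0,i=3
  ...|#  b0=1 t=0,i=2
  bits 10101111 = 175

175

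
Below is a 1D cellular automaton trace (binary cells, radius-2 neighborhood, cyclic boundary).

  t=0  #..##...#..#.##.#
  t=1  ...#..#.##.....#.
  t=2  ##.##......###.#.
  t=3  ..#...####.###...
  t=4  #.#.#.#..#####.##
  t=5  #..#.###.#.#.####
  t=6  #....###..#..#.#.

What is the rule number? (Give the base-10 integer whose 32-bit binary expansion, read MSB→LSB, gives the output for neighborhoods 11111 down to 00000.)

  [31] ##### => #  t=4,i=11
  [30] ####. => .  t=3,i=8
  [29] ###.# => #  t=2,i=13
  [28] ###.. => #  t=3,i=13
  [27] ##.## => #  t=0,i=15
  [26] ##.#. => .  t=2,i=14
  [25] ##..# => .  t=0,i=1
  [24] ##... => .  t=0,i=5
  [23] #.### => #  t=3,i=11
  [22] #.##. => .  t=0,i=13
  [21] #.#.# => .  t=2,i=15
  [20] #.#.. => #  t=4,i=6
  [19] #..## => .  t=0,i=2
  [18] #..#. => .  t=0,i=10
  [17] #...# => #  t=0,i=6
  [16] #.... => #  t=1,i=0
  [15] .#### => .  t=3,i=7
  [14] .###. => #  t=2,i=12
  [13] .##.# => .  t=0,i=14
  [12] .##.. => .  t=0,i=0
  [11] .#.## => .  t=0,i=12
  [10] .#.#. => #  t=4,i=3
  [9] .#..# => #  t=0,i=9
  [8] .#... => .  t=1,i=16
  [7] ..### => #  t=2,i=11
  [6] ..##. => #  t=0,i=3
  [5] ..#.# => .  t=0,i=11
  [4] ..#.. => #  t=0,i=8
  [3] ...## => .  t=2,i=10
  [2] ...#. => .  t=0,i=7
  [1] ....# => #  t=1,i=1
  [0] ..... => #  t=1,i=12
  bits 10111000100100110100011011010011 = 3096659667

3096659667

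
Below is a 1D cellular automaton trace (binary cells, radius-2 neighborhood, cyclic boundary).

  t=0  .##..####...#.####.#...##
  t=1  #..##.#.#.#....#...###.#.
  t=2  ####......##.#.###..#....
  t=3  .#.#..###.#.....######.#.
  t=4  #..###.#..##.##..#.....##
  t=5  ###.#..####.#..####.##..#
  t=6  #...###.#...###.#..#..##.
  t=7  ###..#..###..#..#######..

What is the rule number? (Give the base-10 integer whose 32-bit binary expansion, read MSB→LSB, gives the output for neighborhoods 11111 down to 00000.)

  ##### -> .   bit 31 = 0  t=3,i=18
  ####. -> .   bit 30 = 0  t=0,i=7
  ###.# -> .   bit 29 = 0  t=0,i=17
  ###.. -> #   bit 28 = 1  t=0,i=8
  ##.## -> #   bit 27 = 1  t=0,i=0
  ##.#. -> .   bit 26 = 0  t=0,i=18
  ##..# -> #   bit 25 = 1  t=0,i=3
  ##... -> .   bit 24 = 0  t=0,i=9
  #.### -> .   bit 23 = 0  t=0,i=14
  #.##. -> .   bit 22 = 0  t=0,i=1
  #.#.# -> .   bit 21 = 0  t=1,i=6
  #.#.. -> #   bit 20 = 1  t=0,i=19
  #..## -> #   bit 19 = 1  t=0,i=4
  #..#. -> #   bit 18 = 1  t=2,i=19
  #...# -> #   bit 17 = 1  t=0,i=10
  #.... -> .   bit 16 = 0  t=1,i=12
  .#### -> #   bit 15 = 1  t=0,i=6
  .###. -> #   bit 14 = 1  t=1,i=20
  .##.# -> .   bit 13 = 0  t=0,i=24
  .##.. -> .   bit 12 = 0  t=0,i=2
  .#.## -> .   bit 11 = 0  t=0,i=13
  .#.#. -> .   bit 10 = 0  t=1,i=7
  .#..# -> #   bit 9 = 1  t=1,i=1
  .#... -> #   bit 8 = 1  t=0,i=20
  ..### -> .   bit 7 = 0  t=0,i=5
  ..##. -> #   bit 6 = 1  t=0,i=23
  ..#.# -> .   bit 5 = 0  t=0,i=12
  ..#.. -> #   bit 4 = 1  t=1,i=15
  ...## -> .   bit 3 = 0  t=0,i=22
  ...#. -> .   bit 2 = 0  t=0,i=11
  ....# -> #   bit 1 = 1  t=1,i=13
  ..... -> #   bit 0 = 1  t=2,i=6
  bits 00011010000111101100001101010011 = 438223699

438223699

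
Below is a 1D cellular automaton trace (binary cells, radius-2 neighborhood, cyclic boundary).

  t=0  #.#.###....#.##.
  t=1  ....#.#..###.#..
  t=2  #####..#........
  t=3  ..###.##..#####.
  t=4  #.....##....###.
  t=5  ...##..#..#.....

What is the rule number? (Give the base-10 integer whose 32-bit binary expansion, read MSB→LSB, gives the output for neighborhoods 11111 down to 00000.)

3502641719

  ##### -> #   bit 31 = 1  t=2,i=2
  ####. -> #   bit 30 = 1  t=2,i=3
  ###.# -> .   bit 29 = 0  t=1,i=11
  ###.. -> #   bit 28 = 1  t=0,i=6
  ##.## -> .   bit 27 = 0  t=3,i=5
  ##.#. -> .   bit 26 = 0  t=0,i=15
  ##..# -> .   bit 25 = 0  t=2,i=5
  ##... -> .   bit 24 = 0  t=0,i=7
  #.### -> #   bit 23 = 1  t=0,i=4
  #.##. -> #   bit 22 = 1  t=0,i=13
  #.#.# -> .   bit 21 = 0  t=0,i=0
  #.#.. -> .   bit 20 = 0  t=1,i=6
  #..## -> .   bit 19 = 0  t=1,i=8
  #..#. -> #   bit 18 = 1  t=2,i=6
  #...# -> #   bit 17 = 1  t=3,i=0
  #.... -> .   bit 16 = 0  t=0,i=8
  .#### -> .   bit 15 = 0  t=2,i=1
  .###. -> .   bit 14 = 0  t=0,i=5
  .##.# -> .   bit 13 = 0  t=0,i=14
  .##.. -> #   bit 12 = 1  t=3,i=7
  .#.## -> .   bit 11 = 0  t=0,i=3
  .#.#. -> .   bit 10 = 0  t=0,i=1
  .#..# -> #   bit 9 = 1  t=1,i=7
  .#... -> .   bit 8 = 0  t=1,i=14
  ..### -> .   bit 7 = 0  t=1,i=9
  ..##. -> .   bit 6 = 0  t=4,i=6
  ..#.# -> #   bit 5 = 1  t=0,i=11
  ..#.. -> #   bit 4 = 1  t=2,i=7
  ...## -> .   bit 3 = 0  t=2,i=15
  ...#. -> #   bit 2 = 1  t=0,i=10
  ....# -> #   bit 1 = 1  t=0,i=9
  ..... -> #   bit 0 = 1  t=1,i=0
  bits 11010000110001100001001000110111 = 3502641719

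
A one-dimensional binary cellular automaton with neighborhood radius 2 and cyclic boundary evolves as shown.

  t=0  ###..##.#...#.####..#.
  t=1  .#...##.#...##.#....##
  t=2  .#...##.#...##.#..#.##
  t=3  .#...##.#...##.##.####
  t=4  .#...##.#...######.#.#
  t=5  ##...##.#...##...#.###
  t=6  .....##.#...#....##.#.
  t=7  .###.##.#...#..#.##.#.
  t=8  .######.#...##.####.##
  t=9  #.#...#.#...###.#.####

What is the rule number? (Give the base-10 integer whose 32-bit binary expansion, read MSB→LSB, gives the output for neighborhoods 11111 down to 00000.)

678489843

  #####|.  b31=0 t=4,i=14
  ####.|.  b30=0 t=0,i=16
  ###.#|#  b29=1 t=3,i=21
  ###..|.  b28=0 t=0,i=2
  ##.##|#  b27=1 t=3,i=14
  ##.#.|.  b26=0 t=0,i=7
  ##..#|.  b25=0 t=0,i=3
  ##...|.  b24=0 t=5,i=2
  #.###|.  b23=0 t=0,i=0
  #.##.|#  b22=1 t=2,i=20
  #.#.#|#  b21=1 t=4,i=19
  #.#..|#  b20=1 t=0,i=8
  #..##|.  b19=0 t=0,i=4
  #..#.|.  b18=0 t=0,i=19
  #...#|.  b17=0 t=0,i=10
  #....|.  b16=0 t=1,i=17
  .####|#  b15=1 t=0,i=15
  .###.|#  b14=1 t=0,i=1
  .##.#|#  b13=1 t=0,i=6
  .##..|.  b12=0 t=5,i=13
  .#.##|#  b11=1 t=0,i=13
  .#.#.|#  b10=1 t=4,i=0
  .#..#|#  b9=1 t=2,i=16
  .#...|.  b8=0 t=0,i=9
  ..###|#  b7=1 t=4,i=12
  ..##.|#  b6=1 t=0,i=5
  ..#.#|#  b5=1 t=0,i=12
  ..#..|#  b4=1 t=6,i=12
  ...##|.  b3=0 t=1,i=4
  ...#.|.  b2=0 t=0,i=11
  ....#|#  b1=1 t=1,i=18
  .....|#  b0=1 t=6,i=1
  bits 00101000011100001110111011110011 = 678489843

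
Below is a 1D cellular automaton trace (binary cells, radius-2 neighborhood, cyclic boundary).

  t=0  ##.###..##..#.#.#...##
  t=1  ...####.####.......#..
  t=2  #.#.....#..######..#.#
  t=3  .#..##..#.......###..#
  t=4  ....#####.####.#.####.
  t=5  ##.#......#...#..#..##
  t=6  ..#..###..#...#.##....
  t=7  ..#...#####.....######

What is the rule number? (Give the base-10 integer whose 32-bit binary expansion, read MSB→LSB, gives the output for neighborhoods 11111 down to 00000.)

  ##### -> .   bit 31 = 0  t=2,i=13
  ####. -> .   bit 30 = 0  t=0,i=0
  ###.# -> .   bit 29 = 0  t=0,i=1
  ###.. -> #   bit 28 = 1  t=0,i=5
  ##.## -> .   bit 27 = 0  t=0,i=2
  ##.#. -> #   bit 26 = 1  t=2,i=1
  ##..# -> #   bit 25 = 1  t=0,i=6
  ##... -> #   bit 24 = 1  t=1,i=12
  #.### -> #   bit 23 = 1  t=0,i=3
  #.##. -> #   bit 22 = 1  t=2,i=21
  #.#.# -> .   bit 21 = 0  t=0,i=14
  #.#.. -> .   bit 20 = 0  t=0,i=16
  #..## -> .   bit 19 = 0  t=0,i=7
  #..#. -> #   bit 18 = 1  t=0,i=11
  #...# -> .   bit 17 = 0  t=0,i=18
  #.... -> #   bit 16 = 1  t=1,i=13
  .#### -> .   bit 15 = 0  t=0,i=21
  .###. -> #   bit 14 = 1  t=0,i=4
  .##.# -> .   bit 13 = 0  t=2,i=0
  .##.. -> #   bit 12 = 1  t=0,i=9
  .#.## -> .   bit 11 = 0  t=2,i=20
  .#.#. -> .   bit 10 = 0  t=0,i=13
  .#..# -> .   bit 9 = 0  t=2,i=9
  .#... -> .   bit 8 = 0  t=0,i=17
  ..### -> .   bit 7 = 0  t=0,i=20
  ..##. -> #   bit 6 = 1  t=0,i=8
  ..#.# -> .   bit 5 = 0  t=0,i=12
  ..#.. -> #   bit 4 = 1  t=1,i=19
  ...## -> #   bit 3 = 1  t=0,i=19
  ...#. -> .   bit 2 = 0  t=1,i=18
  ....# -> .   bit 1 = 0  t=1,i=1
  ..... -> #   bit 0 = 1  t=1,i=0
  bits 00010111110001010101000001011001 = 398807129

398807129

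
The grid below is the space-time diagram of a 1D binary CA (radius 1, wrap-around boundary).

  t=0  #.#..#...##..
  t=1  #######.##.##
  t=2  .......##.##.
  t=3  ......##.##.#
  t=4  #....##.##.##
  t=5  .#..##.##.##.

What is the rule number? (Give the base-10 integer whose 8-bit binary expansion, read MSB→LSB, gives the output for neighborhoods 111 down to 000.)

62

  ### -> .   bit 7 = 0  t=1,i=0
  ##. -> .   bit 6 = 0  t=0,i=10
  #.# -> #   bit 5 = 1  t=0,i=1
  #.. -> #   bit 4 = 1  t=0,i=3
  .## -> #   bit 3 = 1  t=0,i=9
  .#. -> #   bit 2 = 1  t=0,i=0
  ..# -> #   bit 1 = 1  t=0,i=4
  ... -> .   bit 0 = 0  t=0,i=7
  bits 00111110 = 62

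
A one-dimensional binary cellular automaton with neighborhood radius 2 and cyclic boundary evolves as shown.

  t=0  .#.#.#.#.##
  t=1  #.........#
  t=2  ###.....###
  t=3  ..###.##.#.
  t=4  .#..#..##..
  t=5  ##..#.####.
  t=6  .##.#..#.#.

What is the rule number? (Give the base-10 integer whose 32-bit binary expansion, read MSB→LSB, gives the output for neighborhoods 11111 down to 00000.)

923381886

  #####|.  b31=0 t=2,i=0
  ####.|.  b30=0 t=2,i=1
  ###.#|#  b29=1 t=3,i=4
  ###..|#  b28=1 t=2,i=2
  ##.##|.  b27=0 t=3,i=5
  ##.#.|#  b26=1 t=0,i=0
  ##..#|#  b25=1 t=5,i=2
  ##...|#  b24=1 t=1,i=1
  #.###|.  b23=0 t=5,i=6
  #.##.|.  b22=0 t=0,i=9
  #.#.#|.  b21=0 t=0,i=1
  #.#..|.  b20=0 t=3,i=9
  #..##|#  b19=1 t=4,i=6
  #..#.|.  b18=0 t=4,i=3
  #...#|.  b17=0 t=3,i=0
  #....|#  b16=1 t=1,i=2
  .####|#  b15=1 t=2,i=9
  .###.|.  b14=0 t=3,i=3
  .##.#|#  b13=1 t=0,i=10
  .##..|#  b12=1 t=1,i=0
  .#.##|.  b11=0 t=0,i=8
  .#.#.|.  b10=0 t=0,i=2
  .#..#|.  b9=0 t=4,i=2
  .#...|.  b8=0 t=3,i=10
  ..###|.  b7=0 t=2,i=8
  ..##.|#  b6=1 t=1,i=10
  ..#.#|#  b5=1 t=5,i=4
  ..#..|#  b4=1 t=4,i=1
  ...##|#  b3=1 t=1,i=9
  ...#.|#  b2=1 t=4,i=0
  ....#|#  b1=1 t=1,i=8
  .....|.  b0=0 t=1,i=3
  bits 00110111000010011011000001111110 = 923381886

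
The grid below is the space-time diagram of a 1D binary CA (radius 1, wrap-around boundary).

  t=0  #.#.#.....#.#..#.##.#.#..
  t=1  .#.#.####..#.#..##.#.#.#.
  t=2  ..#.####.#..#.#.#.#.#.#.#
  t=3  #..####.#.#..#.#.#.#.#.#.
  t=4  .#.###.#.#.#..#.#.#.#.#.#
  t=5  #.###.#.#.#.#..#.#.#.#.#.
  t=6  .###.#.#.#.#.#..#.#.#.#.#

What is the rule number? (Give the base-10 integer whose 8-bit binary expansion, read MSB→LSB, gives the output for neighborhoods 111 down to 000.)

  ###|#  b7=1 t=1,i=6
  ##.|.  b6=0 t=0,i=18
  #.#|#  b5=1 t=0,i=1
  #..|#  b4=1 t=0,i=5
  .##|#  b3=1 t=0,i=17
  .#.|.  b2=0 t=0,i=0
  ..#|.  b1=0 t=0,i=9
  ...|#  b0=1 t=0,i=6
  bits 10111001 = 185

185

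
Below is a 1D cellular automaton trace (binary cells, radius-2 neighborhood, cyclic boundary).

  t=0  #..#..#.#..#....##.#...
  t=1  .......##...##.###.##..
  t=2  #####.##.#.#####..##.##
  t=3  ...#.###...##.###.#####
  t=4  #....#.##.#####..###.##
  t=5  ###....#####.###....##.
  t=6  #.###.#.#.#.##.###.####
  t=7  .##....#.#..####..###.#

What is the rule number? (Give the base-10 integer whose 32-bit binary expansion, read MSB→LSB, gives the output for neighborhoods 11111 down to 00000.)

  #####|.  b31=0 t=2,i=0
  ####.|#  b30=1 t=2,i=3
  ###.#|.  b29=0 t=1,i=17
  ###..|#  b28=1 t=2,i=15
  ##.##|#  b27=1 t=1,i=14
  ##.#.|.  b26=0 t=0,i=18
  ##..#|#  b25=1 t=2,i=16
  ##...|#  b24=1 t=1,i=9
  #.###|#  b23=1 t=1,i=15
  #.##.|#  b22=1 t=1,i=19
  #.#.#|.  b21=0 t=2,i=9
  #.#..|#  b20=1 t=0,i=8
  #..##|.  b19=0 t=2,i=17
  #..#.|.  b18=0 t=0,i=2
  #...#|.  b17=0 t=0,i=21
  #....|#  b16=1 t=0,i=13
  .####|#  b15=1 t=2,i=12
  .###.|.  b14=0 t=1,i=16
  .##.#|#  b13=1 t=0,i=17
  .##..|.  b12=0 t=1,i=8
  .#.##|.  b11=0 t=2,i=10
  .#.#.|#  b10=1 t=0,i=7
  .#..#|.  b9=0 t=0,i=1
  .#...|#  b8=1 t=0,i=12
  ..###|.  b7=0 t=4,i=17
  ..##.|#  b6=1 t=0,i=16
  ..#.#|.  b5=0 t=0,i=6
  ..#..|.  b4=0 t=0,i=0
  ...##|#  b3=1 t=0,i=15
  ...#.|.  b2=0 t=0,i=22
  ....#|.  b1=0 t=0,i=14
  .....|#  b0=1 t=1,i=0
  bits 01011011110100011010010101001001 = 1540465993

1540465993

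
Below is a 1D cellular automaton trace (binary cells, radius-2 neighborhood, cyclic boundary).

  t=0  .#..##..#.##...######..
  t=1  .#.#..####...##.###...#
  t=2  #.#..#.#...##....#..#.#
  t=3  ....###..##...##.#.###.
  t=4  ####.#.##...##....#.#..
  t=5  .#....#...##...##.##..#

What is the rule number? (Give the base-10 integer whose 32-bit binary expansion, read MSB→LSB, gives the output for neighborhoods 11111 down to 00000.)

2182073403

  #####|#  b31=1 t=0,i=17
  ####.|.  b30=0 t=0,i=19
  ###.#|.  b29=0 t=4,i=3
  ###..|.  b28=0 t=0,i=20
  ##.##|.  b27=0 t=1,i=15
  ##.#.|.  b26=0 t=2,i=1
  ##..#|#  b25=1 t=0,i=6
  ##...|.  b24=0 t=0,i=12
  #.###|.  b23=0 t=1,i=16
  #.##.|.  b22=0 t=0,i=10
  #.#.#|.  b21=0 t=1,i=1
  #.#..|.  b20=0 t=1,i=3
  #..##|#  b19=1 t=0,i=3
  #..#.|#  b18=1 t=0,i=7
  #...#|#  b17=1 t=0,i=13
  #....|#  b16=1 t=2,i=14
  .####|#  b15=1 t=0,i=16
  .###.|#  b14=1 t=1,i=17
  .##.#|.  b13=0 t=1,i=14
  .##..|.  b12=0 t=0,i=5
  .#.##|#  b11=1 t=0,i=9
  .#.#.|#  b10=1 t=1,i=0
  .#..#|.  b9=0 t=0,i=2
  .#...|.  b8=0 t=2,i=8
  ..###|.  b7=0 t=0,i=15
  ..##.|.  b6=0 t=0,i=4
  ..#.#|#  b5=1 t=0,i=8
  ..#..|#  b4=1 t=0,i=1
  ...##|#  b3=1 t=0,i=14
  ...#.|.  b2=0 t=0,i=0
  ....#|#  b1=1 t=2,i=15
  .....|#  b0=1 t=3,i=1
  bits 10000010000011111100110000111011 = 2182073403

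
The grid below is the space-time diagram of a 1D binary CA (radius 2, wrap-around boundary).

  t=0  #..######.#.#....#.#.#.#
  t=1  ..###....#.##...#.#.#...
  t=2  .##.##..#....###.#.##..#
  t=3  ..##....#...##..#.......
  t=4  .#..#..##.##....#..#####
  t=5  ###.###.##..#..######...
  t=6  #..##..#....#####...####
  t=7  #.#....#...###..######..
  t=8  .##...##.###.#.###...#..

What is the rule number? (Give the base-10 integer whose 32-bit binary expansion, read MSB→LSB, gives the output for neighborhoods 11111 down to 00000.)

496674461

  ##### -> .   bit 31 = 0  t=0,i=5
  ####. -> .   bit 30 = 0  t=0,i=7
  ###.# -> .   bit 29 = 0  t=0,i=8
  ###.. -> #   bit 28 = 1  t=1,i=4
  ##.## -> #   bit 27 = 1  t=2,i=3
  ##.#. -> #   bit 26 = 1  t=0,i=9
  ##..# -> .   bit 25 = 0  t=0,i=1
  ##... -> #   bit 24 = 1  t=1,i=5
  #.### -> #   bit 23 = 1  t=5,i=4
  #.##. -> .   bit 22 = 0  t=0,i=23
  #.#.# -> .   bit 21 = 0  t=0,i=10
  #.#.. -> #   bit 20 = 1  t=0,i=12
  #..## -> #   bit 19 = 1  t=0,i=2
  #..#. -> .   bit 18 = 0  t=2,i=7
  #...# -> #   bit 17 = 1  t=1,i=14
  #.... -> .   bit 16 = 0  t=0,i=14
  .#### -> #   bit 15 = 1  t=0,i=4
  .###. -> .   bit 14 = 0  t=1,i=3
  .##.# -> #   bit 13 = 1  t=2,i=2
  .##.. -> .   bit 12 = 0  t=0,i=0
  .#.## -> .   bit 11 = 0  t=0,i=22
  .#.#. -> #   bit 10 = 1  t=0,i=11
  .#..# -> #   bit 9 = 1  t=4,i=2
  .#... -> .   bit 8 = 0  t=0,i=13
  ..### -> #   bit 7 = 1  t=0,i=3
  ..##. -> .   bit 6 = 0  t=3,i=2
  ..#.# -> .   bit 5 = 0  t=0,i=17
  ..#.. -> #   bit 4 = 1  t=2,i=8
  ...## -> #   bit 3 = 1  t=1,i=1
  ...#. -> #   bit 2 = 1  t=0,i=16
  ....# -> .   bit 1 = 0  t=0,i=15
  ..... -> #   bit 0 = 1  t=1,i=23
  bits 00011101100110101010011010011101 = 496674461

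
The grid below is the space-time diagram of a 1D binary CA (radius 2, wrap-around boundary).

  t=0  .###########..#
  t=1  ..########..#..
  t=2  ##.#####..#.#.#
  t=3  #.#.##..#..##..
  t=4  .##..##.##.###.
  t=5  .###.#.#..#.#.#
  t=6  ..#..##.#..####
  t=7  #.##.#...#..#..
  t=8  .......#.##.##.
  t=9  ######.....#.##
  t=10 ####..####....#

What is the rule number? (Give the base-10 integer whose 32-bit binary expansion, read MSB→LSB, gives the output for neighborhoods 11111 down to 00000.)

  nb #####: next=#  (t=0,i=3, bit31=1)
  nb ####.: next=.  (t=0,i=10, bit30=0)
  nb ###.#: next=.  (t=2,i=1, bit29=0)
  nb ###..: next=.  (t=0,i=11, bit28=0)
  nb ##.##: next=#  (t=2,i=2, bit27=1)
  nb ##.#.: next=.  (t=5,i=4, bit26=0)
  nb ##..#: next=#  (t=0,i=12, bit25=1)
  nb ##...: next=#  (t=8,i=14, bit24=1)
  nb #.###: next=.  (t=0,i=1, bit23=0)
  nb #.##.: next=.  (t=3,i=4, bit22=0)
  nb #.#.#: next=#  (t=2,i=12, bit21=1)
  nb #.#..: next=.  (t=5,i=7, bit20=0)
  nb #..##: next=.  (t=3,i=10, bit19=0)
  nb #..#.: next=.  (t=0,i=13, bit18=0)
  nb #...#: next=#  (t=7,i=7, bit17=1)
  nb #....: next=#  (t=1,i=14, bit16=1)
  nb .####: next=#  (t=0,i=2, bit15=1)
  nb .###.: next=#  (t=2,i=0, bit14=1)
  nb .##.#: next=.  (t=4,i=6, bit13=0)
  nb .##..: next=#  (t=3,i=5, bit12=1)
  nb .#.##: next=.  (t=0,i=0, bit11=0)
  nb .#.#.: next=#  (t=2,i=11, bit10=1)
  nb .#..#: next=#  (t=3,i=9, bit9=1)
  nb .#...: next=.  (t=1,i=13, bit8=0)
  nb ..###: next=.  (t=1,i=2, bit7=0)
  nb ..##.: next=#  (t=3,i=11, bit6=1)
  nb ..#.#: next=.  (t=0,i=14, bit5=0)
  nb ..#..: next=#  (t=1,i=12, bit4=1)
  nb ...##: next=#  (t=1,i=1, bit3=1)
  nb ...#.: next=.  (t=7,i=8, bit2=0)
  nb ....#: next=#  (t=1,i=0, bit1=1)
  nb .....: next=#  (t=8,i=1, bit0=1)
  bits 10001011001000111101011001011011 = 2334381659

2334381659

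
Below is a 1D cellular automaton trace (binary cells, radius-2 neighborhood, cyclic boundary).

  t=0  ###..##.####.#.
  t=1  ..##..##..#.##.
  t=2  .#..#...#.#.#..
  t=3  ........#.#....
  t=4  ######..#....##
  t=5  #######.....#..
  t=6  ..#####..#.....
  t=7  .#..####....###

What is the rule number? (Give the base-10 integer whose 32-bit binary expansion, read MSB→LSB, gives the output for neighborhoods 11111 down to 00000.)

3730841641

  #####|#  b31=1 t=4,i=0
  ####.|#  b30=1 t=0,i=10
  ###.#|.  b29=0 t=0,i=11
  ###..|#  b28=1 t=0,i=2
  ##.##|#  b27=1 t=0,i=7
  ##.#.|#  b26=1 t=0,i=12
  ##..#|#  b25=1 t=0,i=3
  ##...|.  b24=0 t=1,i=14
  #.###|.  b23=0 t=0,i=0
  #.##.|#  b22=1 t=1,i=12
  #.#.#|#  b21=1 t=0,i=13
  #.#..|.  b20=0 t=2,i=12
  #..##|.  b19=0 t=0,i=4
  #..#.|.  b18=0 t=1,i=9
  #...#|.  b17=0 t=1,i=0
  #....|.  b16=0 t=3,i=12
  .####|.  b15=0 t=0,i=9
  .###.|.  b14=0 t=0,i=1
  .##.#|#  b13=1 t=0,i=6
  .##..|.  b12=0 t=1,i=3
  .#.##|.  b11=0 t=0,i=14
  .#.#.|.  b10=0 t=2,i=9
  .#..#|.  b9=0 t=2,i=2
  .#...|.  b8=0 t=2,i=5
  ..###|.  b7=0 t=4,i=13
  ..##.|.  b6=0 t=0,i=5
  ..#.#|#  b5=1 t=1,i=10
  ..#..|.  b4=0 t=2,i=1
  ...##|#  b3=1 t=1,i=1
  ...#.|.  b2=0 t=2,i=0
  ....#|.  b1=0 t=3,i=6
  .....|#  b0=1 t=3,i=0
  bits 11011110011000000010000000101001 = 3730841641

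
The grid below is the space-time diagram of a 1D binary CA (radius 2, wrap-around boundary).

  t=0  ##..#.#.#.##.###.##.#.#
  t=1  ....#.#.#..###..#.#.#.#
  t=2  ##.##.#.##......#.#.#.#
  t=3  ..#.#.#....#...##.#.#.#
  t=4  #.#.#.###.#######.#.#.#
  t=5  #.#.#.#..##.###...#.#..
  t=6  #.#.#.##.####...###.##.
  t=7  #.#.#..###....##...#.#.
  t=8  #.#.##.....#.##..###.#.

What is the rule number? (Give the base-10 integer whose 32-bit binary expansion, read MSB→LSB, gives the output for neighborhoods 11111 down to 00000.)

  #####|#  b31=1 t=4,i=12
  ####.|.  b30=0 t=4,i=15
  ###.#|.  b29=0 t=0,i=15
  ###..|.  b28=0 t=0,i=1
  ##.##|#  b27=1 t=0,i=12
  ##.#.|.  b26=0 t=0,i=19
  ##..#|.  b25=0 t=0,i=2
  ##...|.  b24=0 t=2,i=10
  #.###|#  b23=1 t=0,i=13
  #.##.|.  b22=0 t=0,i=10
  #.#.#|#  b21=1 t=0,i=6
  #.#..|#  b20=1 t=1,i=8
  #..##|.  b19=0 t=1,i=10
  #..#.|.  b18=0 t=0,i=3
  #...#|#  b17=1 t=3,i=13
  #....|#  b16=1 t=1,i=1
  .####|.  b15=0 t=4,i=11
  .###.|.  b14=0 t=0,i=0
  .##.#|#  b13=1 t=0,i=11
  .##..|.  b12=0 t=2,i=9
  .#.##|.  b11=0 t=0,i=9
  .#.#.|.  b10=0 t=0,i=5
  .#..#|#  b9=1 t=1,i=9
  .#...|#  b8=1 t=1,i=0
  ..###|.  b7=0 t=1,i=11
  ..##.|#  b6=1 t=3,i=15
  ..#.#|#  b5=1 t=0,i=4
  ..#..|#  b4=1 t=3,i=11
  ...##|#  b3=1 t=3,i=14
  ...#.|#  b2=1 t=1,i=3
  ....#|.  b1=0 t=1,i=2
  .....|.  b0=0 t=2,i=12
  bits 10001000101100110010001101111100 = 2293441404

2293441404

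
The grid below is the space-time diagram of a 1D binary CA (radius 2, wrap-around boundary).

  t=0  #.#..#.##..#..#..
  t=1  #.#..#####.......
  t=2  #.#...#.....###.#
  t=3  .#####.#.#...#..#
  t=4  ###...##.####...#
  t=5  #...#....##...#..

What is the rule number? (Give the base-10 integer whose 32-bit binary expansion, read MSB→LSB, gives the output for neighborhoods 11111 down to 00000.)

116578597

  [31] ##### => .  t=1,i=7
  [30] ####. => .  t=1,i=8
  [29] ###.# => .  t=2,i=14
  [28] ###.. => .  t=1,i=9
  [27] ##.## => .  t=2,i=15
  [26] ##.#. => #  t=2,i=1
  [25] ##..# => #  t=0,i=9
  [24] ##... => .  t=1,i=10
  [23] #.### => #  t=3,i=1
  [22] #.##. => #  t=0,i=7
  [21] #.#.# => #  t=3,i=7
  [20] #.#.. => #  t=0,i=2
  [19] #..## => .  t=1,i=4
  [18] #..#. => .  t=0,i=4
  [17] #...# => #  t=2,i=4
  [16] #.... => .  t=1,i=11
  [15] .#### => #  t=1,i=6
  [14] .###. => #  t=2,i=13
  [13] .##.# => .  t=2,i=0
  [12] .##.. => #  t=0,i=8
  [11] .#.## => #  t=0,i=6
  [10] .#.#. => .  t=0,i=1
  [9] .#..# => .  t=0,i=3
  [8] .#... => #  t=2,i=3
  [7] ..### => .  t=1,i=5
  [6] ..##. => .  t=4,i=6
  [5] ..#.# => #  t=0,i=0
  [4] ..#.. => .  t=0,i=11
  [3] ...## => .  t=2,i=11
  [2] ...#. => #  t=1,i=16
  [1] ....# => .  t=1,i=15
  [0] ..... => #  t=1,i=12
  bits 00000110111100101101100100100101 = 116578597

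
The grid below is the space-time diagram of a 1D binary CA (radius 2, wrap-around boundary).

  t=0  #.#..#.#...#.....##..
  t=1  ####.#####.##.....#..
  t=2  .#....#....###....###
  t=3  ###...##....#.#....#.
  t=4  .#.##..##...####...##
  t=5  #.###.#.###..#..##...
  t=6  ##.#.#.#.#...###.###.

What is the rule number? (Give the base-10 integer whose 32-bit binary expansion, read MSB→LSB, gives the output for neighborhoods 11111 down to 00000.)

  ##### -> .   bit 31 = 0  t=1,i=7
  ####. -> .   bit 30 = 0  t=1,i=2
  ###.# -> .   bit 29 = 0  t=1,i=3
  ###.. -> .   bit 28 = 0  t=2,i=13
  ##.## -> .   bit 27 = 0  t=1,i=4
  ##.#. -> #   bit 26 = 1  t=2,i=0
  ##..# -> .   bit 25 = 0  t=0,i=19
  ##... -> #   bit 24 = 1  t=1,i=13
  #.### -> .   bit 23 = 0  t=1,i=5
  #.##. -> #   bit 22 = 1  t=1,i=11
  #.#.# -> .   bit 21 = 0  t=4,i=1
  #.#.. -> #   bit 20 = 1  t=0,i=2
  #..## -> #   bit 19 = 1  t=1,i=20
  #..#. -> .   bit 18 = 0  t=0,i=4
  #...# -> #   bit 17 = 1  t=0,i=9
  #.... -> .   bit 16 = 0  t=0,i=13
  .#### -> #   bit 15 = 1  t=1,i=1
  .###. -> #   bit 14 = 1  t=2,i=12
  .##.# -> .   bit 13 = 0  t=4,i=20
  .##.. -> #   bit 12 = 1  t=0,i=18
  .#.## -> #   bit 11 = 1  t=3,i=20
  .#.#. -> #   bit 10 = 1  t=0,i=1
  .#..# -> #   bit 9 = 1  t=0,i=3
  .#... -> #   bit 8 = 1  t=0,i=8
  ..### -> .   bit 7 = 0  t=1,i=0
  ..##. -> .   bit 6 = 0  t=0,i=17
  ..#.# -> #   bit 5 = 1  t=0,i=0
  ..#.. -> #   bit 4 = 1  t=0,i=11
  ...## -> .   bit 3 = 0  t=0,i=16
  ...#. -> .   bit 2 = 0  t=0,i=10
  ....# -> .   bit 1 = 0  t=0,i=15
  ..... -> .   bit 0 = 0  t=0,i=14
  bits 00000101010110101101111100110000 = 89841456

89841456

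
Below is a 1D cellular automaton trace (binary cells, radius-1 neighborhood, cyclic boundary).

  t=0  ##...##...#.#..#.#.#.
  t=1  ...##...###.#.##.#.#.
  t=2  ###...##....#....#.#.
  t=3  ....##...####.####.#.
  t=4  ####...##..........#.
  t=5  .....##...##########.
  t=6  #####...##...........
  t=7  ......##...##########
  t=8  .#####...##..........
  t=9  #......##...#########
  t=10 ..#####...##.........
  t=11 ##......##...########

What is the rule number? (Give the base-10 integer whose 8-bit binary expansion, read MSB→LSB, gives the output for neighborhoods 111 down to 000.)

7

  nb ###: next=.  (t=1,i=9, bit7=0)
  nb ##.: next=.  (t=0,i=1, bit6=0)
  nb #.#: next=.  (t=0,i=11, bit5=0)
  nb #..: next=.  (t=0,i=2, bit4=0)
  nb .##: next=.  (t=0,i=0, bit3=0)
  nb .#.: next=#  (t=0,i=10, bit2=1)
  nb ..#: next=#  (t=0,i=4, bit1=1)
  nb ...: next=#  (t=0,i=3, bit0=1)
  bits 00000111 = 7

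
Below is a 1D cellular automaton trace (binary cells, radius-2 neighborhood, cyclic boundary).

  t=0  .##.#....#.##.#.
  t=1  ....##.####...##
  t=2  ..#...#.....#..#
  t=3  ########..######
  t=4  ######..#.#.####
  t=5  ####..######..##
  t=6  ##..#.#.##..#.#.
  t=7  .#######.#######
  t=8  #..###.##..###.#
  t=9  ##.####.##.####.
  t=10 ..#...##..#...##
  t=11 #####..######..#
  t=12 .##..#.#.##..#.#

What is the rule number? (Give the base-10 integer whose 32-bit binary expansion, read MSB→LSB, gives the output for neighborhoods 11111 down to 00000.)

2855690166

  #####|#  b31=1 t=3,i=0
  ####.|.  b30=0 t=1,i=9
  ###.#|#  b29=1 t=7,i=7
  ###..|.  b28=0 t=1,i=10
  ##.##|#  b27=1 t=1,i=6
  ##.#.|.  b26=0 t=0,i=3
  ##..#|#  b25=1 t=3,i=8
  ##...|.  b24=0 t=1,i=0
  #.###|.  b23=0 t=1,i=7
  #.##.|.  b22=0 t=0,i=11
  #.#.#|#  b21=1 t=4,i=10
  #.#..|#  b20=1 t=0,i=4
  #..##|.  b19=0 t=0,i=0
  #..#.|#  b18=1 t=2,i=1
  #...#|#  b17=1 t=1,i=12
  #....|.  b16=0 t=0,i=6
  .####|.  b15=0 t=1,i=8
  .###.|#  b14=1 t=8,i=4
  .##.#|.  b13=0 t=0,i=2
  .##..|#  b12=1 t=1,i=15
  .#.##|#  b11=1 t=0,i=10
  .#.#.|#  b10=1 t=4,i=9
  .#..#|#  b9=1 t=0,i=15
  .#...|#  b8=1 t=0,i=5
  ..###|#  b7=1 t=3,i=10
  ..##.|.  b6=0 t=0,i=1
  ..#.#|#  b5=1 t=0,i=9
  ..#..|#  b4=1 t=2,i=2
  ...##|.  b3=0 t=1,i=3
  ...#.|#  b2=1 t=0,i=8
  ....#|#  b1=1 t=0,i=7
  .....|.  b0=0 t=2,i=9
  bits 10101010001101100101111110110110 = 2855690166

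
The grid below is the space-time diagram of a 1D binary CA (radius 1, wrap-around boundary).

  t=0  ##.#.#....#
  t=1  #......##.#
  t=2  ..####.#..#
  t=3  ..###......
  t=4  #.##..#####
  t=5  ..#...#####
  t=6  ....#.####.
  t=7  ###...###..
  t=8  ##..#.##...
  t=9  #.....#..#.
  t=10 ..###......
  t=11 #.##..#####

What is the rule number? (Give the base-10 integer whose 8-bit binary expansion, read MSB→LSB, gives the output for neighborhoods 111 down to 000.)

  ### -> #   bit 7 = 1  t=0,i=0
  ##. -> .   bit 6 = 0  t=0,i=1
  #.# -> .   bit 5 = 0  t=0,i=2
  #.. -> .   bit 4 = 0  t=0,i=6
  .## -> #   bit 3 = 1  t=0,i=10
  .#. -> .   bit 2 = 0  t=0,i=3
  ..# -> .   bit 1 = 0  t=0,i=9
  ... -> #   bit 0 = 1  t=0,i=7
  bits 10001001 = 137

137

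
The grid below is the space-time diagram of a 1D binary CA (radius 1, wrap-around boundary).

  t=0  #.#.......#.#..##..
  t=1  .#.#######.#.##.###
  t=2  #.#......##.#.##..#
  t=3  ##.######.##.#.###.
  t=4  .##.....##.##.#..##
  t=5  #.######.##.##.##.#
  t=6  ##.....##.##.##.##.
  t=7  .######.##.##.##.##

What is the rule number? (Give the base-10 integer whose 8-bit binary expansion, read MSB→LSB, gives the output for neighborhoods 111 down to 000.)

  nb ###: next=.  (t=1,i=4, bit7=0)
  nb ##.: next=#  (t=0,i=16, bit6=1)
  nb #.#: next=#  (t=0,i=1, bit5=1)
  nb #..: next=#  (t=0,i=3, bit4=1)
  nb .##: next=.  (t=0,i=15, bit3=0)
  nb .#.: next=.  (t=0,i=0, bit2=0)
  nb ..#: next=#  (t=0,i=9, bit1=1)
  nb ...: next=#  (t=0,i=4, bit0=1)
  bits 01110011 = 115

115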